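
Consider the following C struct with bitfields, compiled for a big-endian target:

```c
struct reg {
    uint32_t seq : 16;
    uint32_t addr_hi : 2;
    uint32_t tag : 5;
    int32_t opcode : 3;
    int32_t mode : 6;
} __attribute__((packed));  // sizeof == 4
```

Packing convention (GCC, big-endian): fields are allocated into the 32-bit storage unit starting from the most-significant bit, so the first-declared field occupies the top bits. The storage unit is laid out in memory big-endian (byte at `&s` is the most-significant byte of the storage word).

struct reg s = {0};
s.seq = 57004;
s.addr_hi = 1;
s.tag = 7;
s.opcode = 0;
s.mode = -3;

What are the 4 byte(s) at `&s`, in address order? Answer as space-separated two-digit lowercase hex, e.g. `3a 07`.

seq:16 = 57004 → 0xdeac << 16 → word 0xdeac0000
addr_hi:2 = 1 → 0x1 << 14 → word 0xdeac4000
tag:5 = 7 → 0x7 << 9 → word 0xdeac4e00
opcode:3 = 0 → 0x0 << 6 → word 0xdeac4e00
mode:6 = -3 → 0x3d << 0 → word 0xdeac4e3d
word = 0xdeac4e3d → big-endian bytes:
  [0]=0xde  [1]=0xac  [2]=0x4e  [3]=0x3d

de ac 4e 3d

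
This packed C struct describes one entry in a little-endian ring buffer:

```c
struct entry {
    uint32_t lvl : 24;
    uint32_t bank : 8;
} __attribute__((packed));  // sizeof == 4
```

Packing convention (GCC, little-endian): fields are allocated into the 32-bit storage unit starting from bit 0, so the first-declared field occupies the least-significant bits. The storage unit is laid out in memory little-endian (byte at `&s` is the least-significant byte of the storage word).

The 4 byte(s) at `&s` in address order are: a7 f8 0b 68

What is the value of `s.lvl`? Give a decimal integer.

[0]=0xa7 [1]=0xf8 [2]=0x0b [3]=0x68 (little-endian) → word 0x680bf8a7
lvl [0+:24] = (word>>0) & 0xffffff = 784551  ←
bank [24+:8] = (word>>24) & 0xff = 104

784551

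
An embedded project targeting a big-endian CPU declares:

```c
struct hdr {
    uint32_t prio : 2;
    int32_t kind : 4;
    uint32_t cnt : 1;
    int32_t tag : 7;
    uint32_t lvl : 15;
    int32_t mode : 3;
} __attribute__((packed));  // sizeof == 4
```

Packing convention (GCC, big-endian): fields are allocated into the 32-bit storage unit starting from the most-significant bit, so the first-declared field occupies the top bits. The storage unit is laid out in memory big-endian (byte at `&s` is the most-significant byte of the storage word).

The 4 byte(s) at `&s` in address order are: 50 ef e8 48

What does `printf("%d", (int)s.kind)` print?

4

[0]=0x50 [1]=0xef [2]=0xe8 [3]=0x48 (big-endian) → word 0x50efe848
prio [30+:2] = (word>>30) & 0x3 = 1
kind [26+:4] = (word>>26) & 0xf = 4  ←
cnt [25+:1] = (word>>25) & 0x1 = 0
tag [18+:7] = (word>>18) & 0x7f = 59
lvl [3+:15] = (word>>3) & 0x7fff = 32009
mode [0+:3] = (word>>0) & 0x7 = 0
kind signed 4b, MSB=0: value = 4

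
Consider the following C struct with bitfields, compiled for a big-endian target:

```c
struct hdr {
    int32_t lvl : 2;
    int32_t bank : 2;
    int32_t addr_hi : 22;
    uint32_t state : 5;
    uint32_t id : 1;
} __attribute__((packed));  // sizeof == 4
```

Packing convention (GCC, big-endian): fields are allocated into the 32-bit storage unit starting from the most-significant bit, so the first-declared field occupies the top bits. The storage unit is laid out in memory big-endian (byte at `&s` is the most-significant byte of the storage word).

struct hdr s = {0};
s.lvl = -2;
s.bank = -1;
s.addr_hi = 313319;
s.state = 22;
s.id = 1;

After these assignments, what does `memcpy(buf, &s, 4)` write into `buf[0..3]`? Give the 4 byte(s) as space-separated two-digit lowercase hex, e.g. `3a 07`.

lvl (2b) val=-2 bits=0x2 at bit 30: 0x80000000
bank (2b) val=-1 bits=0x3 at bit 28: 0xb0000000
addr_hi (22b) val=313319 bits=0x4c7e7 at bit 6: 0xb131f9c0
state (5b) val=22 bits=0x16 at bit 1: 0xb131f9ec
id (1b) val=1 bits=0x1 at bit 0: 0xb131f9ed
word = 0xb131f9ed → big-endian bytes:
  [0]=0xb1  [1]=0x31  [2]=0xf9  [3]=0xed

b1 31 f9 ed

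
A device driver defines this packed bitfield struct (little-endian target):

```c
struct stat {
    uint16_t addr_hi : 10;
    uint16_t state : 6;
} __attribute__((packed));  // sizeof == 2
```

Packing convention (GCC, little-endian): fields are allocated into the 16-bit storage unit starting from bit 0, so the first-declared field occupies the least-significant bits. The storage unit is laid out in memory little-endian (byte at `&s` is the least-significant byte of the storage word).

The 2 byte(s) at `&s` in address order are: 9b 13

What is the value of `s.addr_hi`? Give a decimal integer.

923

[0]=0x9b [1]=0x13 (little-endian) → word 0x139b
addr_hi [0+:10] = (word>>0) & 0x3ff = 923  ←
state [10+:6] = (word>>10) & 0x3f = 4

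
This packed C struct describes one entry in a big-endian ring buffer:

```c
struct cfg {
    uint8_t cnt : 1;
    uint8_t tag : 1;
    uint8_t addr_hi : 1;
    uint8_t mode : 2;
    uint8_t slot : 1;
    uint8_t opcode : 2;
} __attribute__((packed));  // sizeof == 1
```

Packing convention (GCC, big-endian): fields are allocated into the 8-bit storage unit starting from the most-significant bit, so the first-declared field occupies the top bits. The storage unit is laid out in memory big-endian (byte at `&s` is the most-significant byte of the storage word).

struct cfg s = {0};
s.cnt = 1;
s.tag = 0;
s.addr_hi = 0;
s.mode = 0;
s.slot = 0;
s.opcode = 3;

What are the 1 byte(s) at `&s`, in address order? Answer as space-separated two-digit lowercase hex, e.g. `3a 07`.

[7+:1] cnt=1 & 0x1 = 0x1; word=0x80
[6+:1] tag=0 & 0x1 = 0x0; word=0x80
[5+:1] addr_hi=0 & 0x1 = 0x0; word=0x80
[3+:2] mode=0 & 0x3 = 0x0; word=0x80
[2+:1] slot=0 & 0x1 = 0x0; word=0x80
[0+:2] opcode=3 & 0x3 = 0x3; word=0x83
word = 0x83 → big-endian bytes:
  [0]=0x83

83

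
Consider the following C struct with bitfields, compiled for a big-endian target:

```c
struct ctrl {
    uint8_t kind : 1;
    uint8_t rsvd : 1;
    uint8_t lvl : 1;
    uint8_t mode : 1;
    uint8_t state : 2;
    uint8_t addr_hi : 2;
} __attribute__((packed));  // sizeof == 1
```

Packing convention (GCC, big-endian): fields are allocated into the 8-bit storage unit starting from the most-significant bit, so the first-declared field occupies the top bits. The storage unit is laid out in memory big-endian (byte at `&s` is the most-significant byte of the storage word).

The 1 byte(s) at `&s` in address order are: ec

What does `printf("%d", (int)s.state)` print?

[0]=0xec (big-endian) → word 0xec
kind:1 @ bit 7 → (0xec>>7)&0x1 = 0x1
rsvd:1 @ bit 6 → (0xec>>6)&0x1 = 0x1
lvl:1 @ bit 5 → (0xec>>5)&0x1 = 0x1
mode:1 @ bit 4 → (0xec>>4)&0x1 = 0x0
state:2 @ bit 2 → (0xec>>2)&0x3 = 0x3  ←
addr_hi:2 @ bit 0 → (0xec>>0)&0x3 = 0x0

3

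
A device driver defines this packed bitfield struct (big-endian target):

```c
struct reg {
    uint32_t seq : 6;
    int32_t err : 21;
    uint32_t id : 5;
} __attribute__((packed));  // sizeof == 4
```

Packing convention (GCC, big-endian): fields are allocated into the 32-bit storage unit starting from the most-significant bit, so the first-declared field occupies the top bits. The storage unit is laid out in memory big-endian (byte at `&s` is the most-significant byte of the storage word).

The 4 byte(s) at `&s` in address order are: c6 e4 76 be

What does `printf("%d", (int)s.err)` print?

[0]=0xc6 [1]=0xe4 [2]=0x76 [3]=0xbe (big-endian) → word 0xc6e476be
seq:6 @ bit 26 → (0xc6e476be>>26)&0x3f = 0x31
err:21 @ bit 5 → (0xc6e476be>>5)&0x1fffff = 0x1723b5  ←
id:5 @ bit 0 → (0xc6e476be>>0)&0x1f = 0x1e
err signed 21b, MSB=1: 1516469 - 2097152 = -580683

-580683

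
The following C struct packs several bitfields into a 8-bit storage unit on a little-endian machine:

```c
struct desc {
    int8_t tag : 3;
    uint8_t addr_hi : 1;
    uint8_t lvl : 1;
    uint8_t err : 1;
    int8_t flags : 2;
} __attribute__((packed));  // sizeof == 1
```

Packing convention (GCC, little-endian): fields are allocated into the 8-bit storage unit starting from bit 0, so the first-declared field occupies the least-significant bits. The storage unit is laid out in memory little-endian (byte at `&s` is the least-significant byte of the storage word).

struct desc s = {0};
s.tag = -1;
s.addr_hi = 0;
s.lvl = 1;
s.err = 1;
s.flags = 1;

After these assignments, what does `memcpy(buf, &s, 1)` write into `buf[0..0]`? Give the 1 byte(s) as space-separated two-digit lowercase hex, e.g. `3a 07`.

[0+:3] tag=-1 & 0x7 = 0x7; word=0x07
[3+:1] addr_hi=0 & 0x1 = 0x0; word=0x07
[4+:1] lvl=1 & 0x1 = 0x1; word=0x17
[5+:1] err=1 & 0x1 = 0x1; word=0x37
[6+:2] flags=1 & 0x3 = 0x1; word=0x77
word = 0x77 → little-endian bytes:
  [0]=0x77

77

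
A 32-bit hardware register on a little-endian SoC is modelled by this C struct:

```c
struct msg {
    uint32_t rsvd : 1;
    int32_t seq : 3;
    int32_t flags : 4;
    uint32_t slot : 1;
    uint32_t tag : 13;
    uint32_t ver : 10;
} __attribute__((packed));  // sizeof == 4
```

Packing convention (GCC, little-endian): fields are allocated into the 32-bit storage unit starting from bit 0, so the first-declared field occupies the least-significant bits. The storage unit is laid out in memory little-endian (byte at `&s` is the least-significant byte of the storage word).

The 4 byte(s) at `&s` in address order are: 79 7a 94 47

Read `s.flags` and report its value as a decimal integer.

7

[0]=0x79 [1]=0x7a [2]=0x94 [3]=0x47 (little-endian) → word 0x47947a79
rsvd:1 @ bit 0 → (0x47947a79>>0)&0x1 = 0x1
seq:3 @ bit 1 → (0x47947a79>>1)&0x7 = 0x4
flags:4 @ bit 4 → (0x47947a79>>4)&0xf = 0x7  ←
slot:1 @ bit 8 → (0x47947a79>>8)&0x1 = 0x0
tag:13 @ bit 9 → (0x47947a79>>9)&0x1fff = 0xa3d
ver:10 @ bit 22 → (0x47947a79>>22)&0x3ff = 0x11e
flags signed 4b, MSB=0: value = 7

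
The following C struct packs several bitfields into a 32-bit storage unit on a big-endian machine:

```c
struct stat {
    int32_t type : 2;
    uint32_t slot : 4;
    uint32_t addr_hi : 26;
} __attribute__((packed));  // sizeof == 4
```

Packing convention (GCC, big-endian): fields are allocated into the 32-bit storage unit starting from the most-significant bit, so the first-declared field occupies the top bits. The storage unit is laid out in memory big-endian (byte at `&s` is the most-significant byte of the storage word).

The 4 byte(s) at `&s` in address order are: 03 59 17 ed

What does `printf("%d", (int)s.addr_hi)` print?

56170477

[0]=0x03 [1]=0x59 [2]=0x17 [3]=0xed (big-endian) → word 0x035917ed
type [30+:2] = (word>>30) & 0x3 = 0
slot [26+:4] = (word>>26) & 0xf = 0
addr_hi [0+:26] = (word>>0) & 0x3ffffff = 56170477  ←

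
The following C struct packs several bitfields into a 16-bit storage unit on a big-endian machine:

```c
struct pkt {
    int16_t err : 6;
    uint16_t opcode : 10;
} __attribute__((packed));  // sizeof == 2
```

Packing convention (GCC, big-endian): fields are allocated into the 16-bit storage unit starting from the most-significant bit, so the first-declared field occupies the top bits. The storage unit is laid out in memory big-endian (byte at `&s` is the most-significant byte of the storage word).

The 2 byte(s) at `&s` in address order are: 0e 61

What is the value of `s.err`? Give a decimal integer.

3

[0]=0x0e [1]=0x61 (big-endian) → word 0x0e61
err:6 @ bit 10 → (0x0e61>>10)&0x3f = 0x3  ←
opcode:10 @ bit 0 → (0x0e61>>0)&0x3ff = 0x261
err signed 6b, MSB=0: value = 3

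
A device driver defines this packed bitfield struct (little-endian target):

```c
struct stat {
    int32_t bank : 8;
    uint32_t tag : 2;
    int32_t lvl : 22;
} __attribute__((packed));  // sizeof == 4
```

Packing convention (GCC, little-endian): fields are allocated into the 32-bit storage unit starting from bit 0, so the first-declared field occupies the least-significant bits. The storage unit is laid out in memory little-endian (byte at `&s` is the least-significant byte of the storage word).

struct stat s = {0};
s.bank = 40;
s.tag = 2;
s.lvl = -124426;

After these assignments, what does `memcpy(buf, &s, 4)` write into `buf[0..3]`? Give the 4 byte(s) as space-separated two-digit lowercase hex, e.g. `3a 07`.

bank (8b) val=40 bits=0x28 at bit 0: 0x00000028
tag (2b) val=2 bits=0x2 at bit 8: 0x00000228
lvl (22b) val=-124426 bits=0x3e19f6 at bit 10: 0xf867da28
word = 0xf867da28 → little-endian bytes:
  [0]=0x28  [1]=0xda  [2]=0x67  [3]=0xf8

28 da 67 f8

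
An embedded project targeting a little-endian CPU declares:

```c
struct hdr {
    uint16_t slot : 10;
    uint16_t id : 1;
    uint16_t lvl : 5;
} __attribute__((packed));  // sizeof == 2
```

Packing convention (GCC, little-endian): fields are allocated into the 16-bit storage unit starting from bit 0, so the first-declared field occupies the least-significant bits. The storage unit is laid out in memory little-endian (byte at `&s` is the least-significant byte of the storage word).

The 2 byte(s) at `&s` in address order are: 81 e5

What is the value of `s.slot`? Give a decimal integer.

[0]=0x81 [1]=0xe5 (little-endian) → word 0xe581
slot:10 @ bit 0 → (0xe581>>0)&0x3ff = 0x181  ←
id:1 @ bit 10 → (0xe581>>10)&0x1 = 0x1
lvl:5 @ bit 11 → (0xe581>>11)&0x1f = 0x1c

385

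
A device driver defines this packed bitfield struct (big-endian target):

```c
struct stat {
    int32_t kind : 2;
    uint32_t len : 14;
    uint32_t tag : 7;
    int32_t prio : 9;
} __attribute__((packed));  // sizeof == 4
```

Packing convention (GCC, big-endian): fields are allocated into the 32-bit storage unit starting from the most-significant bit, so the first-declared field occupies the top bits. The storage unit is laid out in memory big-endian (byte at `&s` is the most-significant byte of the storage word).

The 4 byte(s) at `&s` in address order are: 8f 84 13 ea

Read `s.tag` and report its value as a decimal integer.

[0]=0x8f [1]=0x84 [2]=0x13 [3]=0xea (big-endian) → word 0x8f8413ea
kind [30+:2] = (word>>30) & 0x3 = 2
len [16+:14] = (word>>16) & 0x3fff = 3972
tag [9+:7] = (word>>9) & 0x7f = 9  ←
prio [0+:9] = (word>>0) & 0x1ff = 490

9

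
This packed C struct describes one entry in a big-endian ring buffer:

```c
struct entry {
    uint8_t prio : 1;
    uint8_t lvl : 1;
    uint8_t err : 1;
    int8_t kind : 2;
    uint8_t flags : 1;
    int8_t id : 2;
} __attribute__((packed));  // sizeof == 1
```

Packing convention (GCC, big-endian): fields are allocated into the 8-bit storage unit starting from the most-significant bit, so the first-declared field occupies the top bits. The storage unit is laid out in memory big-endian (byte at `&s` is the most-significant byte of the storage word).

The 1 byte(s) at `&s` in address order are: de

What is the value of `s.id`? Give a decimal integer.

-2

[0]=0xde (big-endian) → word 0xde
prio:1 @ bit 7 → (0xde>>7)&0x1 = 0x1
lvl:1 @ bit 6 → (0xde>>6)&0x1 = 0x1
err:1 @ bit 5 → (0xde>>5)&0x1 = 0x0
kind:2 @ bit 3 → (0xde>>3)&0x3 = 0x3
flags:1 @ bit 2 → (0xde>>2)&0x1 = 0x1
id:2 @ bit 0 → (0xde>>0)&0x3 = 0x2  ←
id signed 2b, MSB=1: 2 - 4 = -2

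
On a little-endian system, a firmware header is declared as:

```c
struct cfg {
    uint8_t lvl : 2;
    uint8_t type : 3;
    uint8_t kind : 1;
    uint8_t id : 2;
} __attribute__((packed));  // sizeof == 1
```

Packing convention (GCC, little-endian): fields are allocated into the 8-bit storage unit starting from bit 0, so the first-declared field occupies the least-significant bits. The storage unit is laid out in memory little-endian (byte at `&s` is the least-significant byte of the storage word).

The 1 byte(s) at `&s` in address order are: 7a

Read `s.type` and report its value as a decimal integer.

[0]=0x7a (little-endian) → word 0x7a
lvl [0+:2] = (word>>0) & 0x3 = 2
type [2+:3] = (word>>2) & 0x7 = 6  ←
kind [5+:1] = (word>>5) & 0x1 = 1
id [6+:2] = (word>>6) & 0x3 = 1

6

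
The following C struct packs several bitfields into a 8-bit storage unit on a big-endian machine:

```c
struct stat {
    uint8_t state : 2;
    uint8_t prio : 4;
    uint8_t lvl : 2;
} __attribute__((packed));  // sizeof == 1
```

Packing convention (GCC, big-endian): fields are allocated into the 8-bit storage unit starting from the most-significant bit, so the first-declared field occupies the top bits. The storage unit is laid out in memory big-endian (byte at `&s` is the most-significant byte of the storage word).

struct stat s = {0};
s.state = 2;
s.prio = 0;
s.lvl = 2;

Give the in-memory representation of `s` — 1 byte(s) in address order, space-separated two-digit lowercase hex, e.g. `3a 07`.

state (2b) val=2 bits=0x2 at bit 6: 0x80
prio (4b) val=0 bits=0x0 at bit 2: 0x80
lvl (2b) val=2 bits=0x2 at bit 0: 0x82
word = 0x82 → big-endian bytes:
  [0]=0x82

82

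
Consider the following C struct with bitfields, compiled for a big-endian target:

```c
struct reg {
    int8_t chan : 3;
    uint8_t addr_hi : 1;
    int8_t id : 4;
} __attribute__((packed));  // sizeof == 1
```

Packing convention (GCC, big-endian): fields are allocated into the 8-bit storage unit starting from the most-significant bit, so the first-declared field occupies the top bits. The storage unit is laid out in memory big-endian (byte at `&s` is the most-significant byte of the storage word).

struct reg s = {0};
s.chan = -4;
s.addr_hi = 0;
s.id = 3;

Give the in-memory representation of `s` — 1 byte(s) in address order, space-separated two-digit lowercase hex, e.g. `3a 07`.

[5+:3] chan=-4 & 0x7 = 0x4; word=0x80
[4+:1] addr_hi=0 & 0x1 = 0x0; word=0x80
[0+:4] id=3 & 0xf = 0x3; word=0x83
word = 0x83 → big-endian bytes:
  [0]=0x83

83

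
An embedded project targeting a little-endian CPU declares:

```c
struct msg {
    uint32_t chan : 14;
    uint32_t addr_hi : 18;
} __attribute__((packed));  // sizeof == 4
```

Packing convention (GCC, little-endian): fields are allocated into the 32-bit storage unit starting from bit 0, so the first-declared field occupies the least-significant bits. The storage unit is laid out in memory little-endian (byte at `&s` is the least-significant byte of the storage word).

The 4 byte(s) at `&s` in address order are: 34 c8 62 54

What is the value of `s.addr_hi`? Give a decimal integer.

86411

[0]=0x34 [1]=0xc8 [2]=0x62 [3]=0x54 (little-endian) → word 0x5462c834
chan [0+:14] = (word>>0) & 0x3fff = 2100
addr_hi [14+:18] = (word>>14) & 0x3ffff = 86411  ←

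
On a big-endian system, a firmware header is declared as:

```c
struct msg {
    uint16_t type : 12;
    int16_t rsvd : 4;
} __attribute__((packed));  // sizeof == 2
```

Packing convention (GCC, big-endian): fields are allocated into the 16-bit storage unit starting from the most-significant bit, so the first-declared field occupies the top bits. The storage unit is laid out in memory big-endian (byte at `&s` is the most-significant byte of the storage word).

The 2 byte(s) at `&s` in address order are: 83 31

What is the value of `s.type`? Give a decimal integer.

2099

[0]=0x83 [1]=0x31 (big-endian) → word 0x8331
type:12 @ bit 4 → (0x8331>>4)&0xfff = 0x833  ←
rsvd:4 @ bit 0 → (0x8331>>0)&0xf = 0x1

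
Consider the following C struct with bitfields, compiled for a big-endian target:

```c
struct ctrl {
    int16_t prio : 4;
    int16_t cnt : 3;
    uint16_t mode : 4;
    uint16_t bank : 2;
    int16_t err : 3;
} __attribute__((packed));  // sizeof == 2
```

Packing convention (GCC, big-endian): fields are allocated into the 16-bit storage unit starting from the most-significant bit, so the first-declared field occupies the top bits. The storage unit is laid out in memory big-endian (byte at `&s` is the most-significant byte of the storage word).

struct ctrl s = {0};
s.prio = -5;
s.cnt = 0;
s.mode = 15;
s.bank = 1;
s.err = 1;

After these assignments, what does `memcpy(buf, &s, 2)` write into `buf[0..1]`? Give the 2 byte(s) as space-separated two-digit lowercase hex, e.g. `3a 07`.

b1 e9

[12+:4] prio=-5 & 0xf = 0xb; word=0xb000
[9+:3] cnt=0 & 0x7 = 0x0; word=0xb000
[5+:4] mode=15 & 0xf = 0xf; word=0xb1e0
[3+:2] bank=1 & 0x3 = 0x1; word=0xb1e8
[0+:3] err=1 & 0x7 = 0x1; word=0xb1e9
word = 0xb1e9 → big-endian bytes:
  [0]=0xb1  [1]=0xe9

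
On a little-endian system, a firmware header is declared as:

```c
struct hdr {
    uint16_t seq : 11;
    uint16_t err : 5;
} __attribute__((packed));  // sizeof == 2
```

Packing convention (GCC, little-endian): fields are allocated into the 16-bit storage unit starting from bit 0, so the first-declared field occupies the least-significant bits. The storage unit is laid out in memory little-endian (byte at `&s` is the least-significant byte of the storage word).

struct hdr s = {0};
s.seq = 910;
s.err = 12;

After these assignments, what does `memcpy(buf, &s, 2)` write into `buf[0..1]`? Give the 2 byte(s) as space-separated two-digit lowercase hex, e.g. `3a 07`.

seq (11b) val=910 bits=0x38e at bit 0: 0x038e
err (5b) val=12 bits=0xc at bit 11: 0x638e
word = 0x638e → little-endian bytes:
  [0]=0x8e  [1]=0x63

8e 63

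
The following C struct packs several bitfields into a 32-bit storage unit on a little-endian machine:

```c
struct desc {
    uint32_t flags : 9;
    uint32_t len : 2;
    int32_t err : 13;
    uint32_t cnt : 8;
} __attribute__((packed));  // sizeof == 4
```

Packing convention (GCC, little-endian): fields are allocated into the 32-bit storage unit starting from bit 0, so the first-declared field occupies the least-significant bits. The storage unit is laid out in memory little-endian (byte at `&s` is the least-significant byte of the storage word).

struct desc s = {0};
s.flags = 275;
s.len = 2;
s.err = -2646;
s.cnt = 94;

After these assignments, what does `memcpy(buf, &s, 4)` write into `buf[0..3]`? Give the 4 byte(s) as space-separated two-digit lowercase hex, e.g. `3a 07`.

[0+:9] flags=275 & 0x1ff = 0x113; word=0x00000113
[9+:2] len=2 & 0x3 = 0x2; word=0x00000513
[11+:13] err=-2646 & 0x1fff = 0x15aa; word=0x00ad5513
[24+:8] cnt=94 & 0xff = 0x5e; word=0x5ead5513
word = 0x5ead5513 → little-endian bytes:
  [0]=0x13  [1]=0x55  [2]=0xad  [3]=0x5e

13 55 ad 5e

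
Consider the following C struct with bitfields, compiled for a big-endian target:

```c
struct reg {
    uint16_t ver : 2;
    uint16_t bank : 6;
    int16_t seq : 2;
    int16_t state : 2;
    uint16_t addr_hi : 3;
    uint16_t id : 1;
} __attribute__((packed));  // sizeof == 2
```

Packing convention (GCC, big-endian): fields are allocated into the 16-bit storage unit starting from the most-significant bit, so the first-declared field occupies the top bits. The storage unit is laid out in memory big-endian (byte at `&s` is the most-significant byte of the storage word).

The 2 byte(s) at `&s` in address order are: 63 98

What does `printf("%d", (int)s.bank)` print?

35

[0]=0x63 [1]=0x98 (big-endian) → word 0x6398
ver:2 @ bit 14 → (0x6398>>14)&0x3 = 0x1
bank:6 @ bit 8 → (0x6398>>8)&0x3f = 0x23  ←
seq:2 @ bit 6 → (0x6398>>6)&0x3 = 0x2
state:2 @ bit 4 → (0x6398>>4)&0x3 = 0x1
addr_hi:3 @ bit 1 → (0x6398>>1)&0x7 = 0x4
id:1 @ bit 0 → (0x6398>>0)&0x1 = 0x0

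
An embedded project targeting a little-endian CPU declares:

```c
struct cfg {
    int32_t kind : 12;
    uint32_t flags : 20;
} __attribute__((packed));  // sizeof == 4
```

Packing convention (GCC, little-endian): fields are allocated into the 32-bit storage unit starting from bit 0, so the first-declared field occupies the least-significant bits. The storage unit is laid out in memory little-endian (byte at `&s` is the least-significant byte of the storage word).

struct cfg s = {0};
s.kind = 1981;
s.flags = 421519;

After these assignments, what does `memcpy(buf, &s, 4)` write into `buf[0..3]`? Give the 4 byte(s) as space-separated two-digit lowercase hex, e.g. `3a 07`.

kind:12 = 1981 → 0x7bd << 0 → word 0x000007bd
flags:20 = 421519 → 0x66e8f << 12 → word 0x66e8f7bd
word = 0x66e8f7bd → little-endian bytes:
  [0]=0xbd  [1]=0xf7  [2]=0xe8  [3]=0x66

bd f7 e8 66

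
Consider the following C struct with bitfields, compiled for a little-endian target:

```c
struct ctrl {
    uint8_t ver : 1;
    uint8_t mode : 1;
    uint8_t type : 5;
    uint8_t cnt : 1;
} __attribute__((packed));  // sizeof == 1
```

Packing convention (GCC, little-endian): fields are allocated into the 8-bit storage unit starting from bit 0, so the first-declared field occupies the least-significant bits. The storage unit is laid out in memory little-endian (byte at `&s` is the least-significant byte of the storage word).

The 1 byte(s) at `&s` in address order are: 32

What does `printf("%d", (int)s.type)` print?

12

[0]=0x32 (little-endian) → word 0x32
ver [0+:1] = (word>>0) & 0x1 = 0
mode [1+:1] = (word>>1) & 0x1 = 1
type [2+:5] = (word>>2) & 0x1f = 12  ←
cnt [7+:1] = (word>>7) & 0x1 = 0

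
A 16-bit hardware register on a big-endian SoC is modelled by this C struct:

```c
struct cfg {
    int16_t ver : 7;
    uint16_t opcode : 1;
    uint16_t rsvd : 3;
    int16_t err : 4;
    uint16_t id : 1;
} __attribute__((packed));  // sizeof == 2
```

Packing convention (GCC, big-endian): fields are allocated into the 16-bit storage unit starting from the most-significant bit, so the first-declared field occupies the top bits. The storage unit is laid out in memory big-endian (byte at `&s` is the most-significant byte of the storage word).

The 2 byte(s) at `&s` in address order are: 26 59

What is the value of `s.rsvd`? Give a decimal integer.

2

[0]=0x26 [1]=0x59 (big-endian) → word 0x2659
ver:7 @ bit 9 → (0x2659>>9)&0x7f = 0x13
opcode:1 @ bit 8 → (0x2659>>8)&0x1 = 0x0
rsvd:3 @ bit 5 → (0x2659>>5)&0x7 = 0x2  ←
err:4 @ bit 1 → (0x2659>>1)&0xf = 0xc
id:1 @ bit 0 → (0x2659>>0)&0x1 = 0x1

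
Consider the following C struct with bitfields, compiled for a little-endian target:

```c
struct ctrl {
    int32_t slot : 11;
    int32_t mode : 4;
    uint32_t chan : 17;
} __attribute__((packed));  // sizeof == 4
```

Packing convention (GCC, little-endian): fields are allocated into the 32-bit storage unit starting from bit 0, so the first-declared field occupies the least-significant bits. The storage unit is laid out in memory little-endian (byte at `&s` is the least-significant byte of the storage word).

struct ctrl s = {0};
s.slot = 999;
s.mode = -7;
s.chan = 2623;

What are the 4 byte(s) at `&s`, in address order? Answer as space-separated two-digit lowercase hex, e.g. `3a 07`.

e7 cb 1f 05

slot (11b) val=999 bits=0x3e7 at bit 0: 0x000003e7
mode (4b) val=-7 bits=0x9 at bit 11: 0x00004be7
chan (17b) val=2623 bits=0xa3f at bit 15: 0x051fcbe7
word = 0x051fcbe7 → little-endian bytes:
  [0]=0xe7  [1]=0xcb  [2]=0x1f  [3]=0x05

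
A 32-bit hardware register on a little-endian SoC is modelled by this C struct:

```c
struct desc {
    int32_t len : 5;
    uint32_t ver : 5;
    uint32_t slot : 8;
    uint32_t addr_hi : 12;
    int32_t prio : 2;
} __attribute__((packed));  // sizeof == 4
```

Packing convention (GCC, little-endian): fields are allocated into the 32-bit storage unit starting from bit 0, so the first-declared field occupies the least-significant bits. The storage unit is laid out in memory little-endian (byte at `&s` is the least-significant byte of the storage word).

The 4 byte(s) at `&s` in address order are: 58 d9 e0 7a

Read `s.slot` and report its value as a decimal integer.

[0]=0x58 [1]=0xd9 [2]=0xe0 [3]=0x7a (little-endian) → word 0x7ae0d958
len:5 @ bit 0 → (0x7ae0d958>>0)&0x1f = 0x18
ver:5 @ bit 5 → (0x7ae0d958>>5)&0x1f = 0xa
slot:8 @ bit 10 → (0x7ae0d958>>10)&0xff = 0x36  ←
addr_hi:12 @ bit 18 → (0x7ae0d958>>18)&0xfff = 0xeb8
prio:2 @ bit 30 → (0x7ae0d958>>30)&0x3 = 0x1

54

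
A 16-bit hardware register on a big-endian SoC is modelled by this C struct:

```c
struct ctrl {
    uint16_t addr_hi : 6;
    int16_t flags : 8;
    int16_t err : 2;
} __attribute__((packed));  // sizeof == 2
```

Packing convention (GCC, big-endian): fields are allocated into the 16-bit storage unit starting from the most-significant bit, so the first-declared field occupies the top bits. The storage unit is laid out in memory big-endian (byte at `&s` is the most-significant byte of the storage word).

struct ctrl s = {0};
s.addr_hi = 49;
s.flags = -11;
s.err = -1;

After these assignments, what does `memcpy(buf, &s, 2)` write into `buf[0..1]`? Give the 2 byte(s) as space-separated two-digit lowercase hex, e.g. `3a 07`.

addr_hi (6b) val=49 bits=0x31 at bit 10: 0xc400
flags (8b) val=-11 bits=0xf5 at bit 2: 0xc7d4
err (2b) val=-1 bits=0x3 at bit 0: 0xc7d7
word = 0xc7d7 → big-endian bytes:
  [0]=0xc7  [1]=0xd7

c7 d7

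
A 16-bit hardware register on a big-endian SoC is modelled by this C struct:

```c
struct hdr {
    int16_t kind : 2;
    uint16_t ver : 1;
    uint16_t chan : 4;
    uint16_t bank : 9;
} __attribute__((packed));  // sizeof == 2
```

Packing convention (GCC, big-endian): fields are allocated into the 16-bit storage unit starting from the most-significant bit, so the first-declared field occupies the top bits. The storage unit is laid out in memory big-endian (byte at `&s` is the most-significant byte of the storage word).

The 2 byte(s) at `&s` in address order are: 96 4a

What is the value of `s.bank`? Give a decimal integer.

[0]=0x96 [1]=0x4a (big-endian) → word 0x964a
kind [14+:2] = (word>>14) & 0x3 = 2
ver [13+:1] = (word>>13) & 0x1 = 0
chan [9+:4] = (word>>9) & 0xf = 11
bank [0+:9] = (word>>0) & 0x1ff = 74  ←

74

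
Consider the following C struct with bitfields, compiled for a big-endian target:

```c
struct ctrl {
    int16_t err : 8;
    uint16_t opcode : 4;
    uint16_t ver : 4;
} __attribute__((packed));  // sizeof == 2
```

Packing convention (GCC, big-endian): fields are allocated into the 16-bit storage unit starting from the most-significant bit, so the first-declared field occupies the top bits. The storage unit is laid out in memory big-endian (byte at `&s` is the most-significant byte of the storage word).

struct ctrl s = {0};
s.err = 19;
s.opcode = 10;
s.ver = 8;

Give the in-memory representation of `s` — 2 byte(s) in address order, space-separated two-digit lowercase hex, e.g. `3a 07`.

13 a8

err (8b) val=19 bits=0x13 at bit 8: 0x1300
opcode (4b) val=10 bits=0xa at bit 4: 0x13a0
ver (4b) val=8 bits=0x8 at bit 0: 0x13a8
word = 0x13a8 → big-endian bytes:
  [0]=0x13  [1]=0xa8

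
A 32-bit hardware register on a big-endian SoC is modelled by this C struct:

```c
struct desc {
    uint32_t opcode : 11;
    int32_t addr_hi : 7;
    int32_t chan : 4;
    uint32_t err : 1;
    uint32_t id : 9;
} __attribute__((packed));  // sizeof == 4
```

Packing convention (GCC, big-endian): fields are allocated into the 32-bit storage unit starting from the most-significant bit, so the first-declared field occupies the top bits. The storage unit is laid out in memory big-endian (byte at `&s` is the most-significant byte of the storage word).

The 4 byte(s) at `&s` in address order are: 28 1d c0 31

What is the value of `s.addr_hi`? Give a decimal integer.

[0]=0x28 [1]=0x1d [2]=0xc0 [3]=0x31 (big-endian) → word 0x281dc031
opcode [21+:11] = (word>>21) & 0x7ff = 320
addr_hi [14+:7] = (word>>14) & 0x7f = 119  ←
chan [10+:4] = (word>>10) & 0xf = 0
err [9+:1] = (word>>9) & 0x1 = 0
id [0+:9] = (word>>0) & 0x1ff = 49
addr_hi signed 7b, MSB=1: 119 - 128 = -9

-9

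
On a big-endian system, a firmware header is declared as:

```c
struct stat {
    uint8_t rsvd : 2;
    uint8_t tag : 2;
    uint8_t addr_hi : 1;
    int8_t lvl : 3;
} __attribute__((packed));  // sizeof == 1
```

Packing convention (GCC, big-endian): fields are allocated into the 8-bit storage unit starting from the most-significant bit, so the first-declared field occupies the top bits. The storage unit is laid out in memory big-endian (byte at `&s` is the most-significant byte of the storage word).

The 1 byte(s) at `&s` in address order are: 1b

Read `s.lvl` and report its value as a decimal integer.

3

[0]=0x1b (big-endian) → word 0x1b
rsvd [6+:2] = (word>>6) & 0x3 = 0
tag [4+:2] = (word>>4) & 0x3 = 1
addr_hi [3+:1] = (word>>3) & 0x1 = 1
lvl [0+:3] = (word>>0) & 0x7 = 3  ←
lvl signed 3b, MSB=0: value = 3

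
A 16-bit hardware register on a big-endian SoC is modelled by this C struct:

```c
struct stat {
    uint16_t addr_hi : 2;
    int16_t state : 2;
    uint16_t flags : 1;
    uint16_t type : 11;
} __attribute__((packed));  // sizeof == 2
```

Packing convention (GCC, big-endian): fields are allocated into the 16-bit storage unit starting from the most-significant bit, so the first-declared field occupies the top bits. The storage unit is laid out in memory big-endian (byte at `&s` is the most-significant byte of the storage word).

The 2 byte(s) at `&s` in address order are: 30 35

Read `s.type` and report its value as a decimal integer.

53

[0]=0x30 [1]=0x35 (big-endian) → word 0x3035
addr_hi:2 @ bit 14 → (0x3035>>14)&0x3 = 0x0
state:2 @ bit 12 → (0x3035>>12)&0x3 = 0x3
flags:1 @ bit 11 → (0x3035>>11)&0x1 = 0x0
type:11 @ bit 0 → (0x3035>>0)&0x7ff = 0x35  ←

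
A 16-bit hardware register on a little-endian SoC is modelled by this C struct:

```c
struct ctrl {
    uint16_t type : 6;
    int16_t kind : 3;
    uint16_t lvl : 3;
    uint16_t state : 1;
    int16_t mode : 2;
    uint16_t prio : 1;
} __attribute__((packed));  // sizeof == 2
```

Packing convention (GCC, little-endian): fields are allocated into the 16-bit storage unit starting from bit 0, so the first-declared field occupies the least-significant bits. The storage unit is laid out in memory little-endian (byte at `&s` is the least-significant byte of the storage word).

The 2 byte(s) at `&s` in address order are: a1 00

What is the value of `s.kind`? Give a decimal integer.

[0]=0xa1 [1]=0x00 (little-endian) → word 0x00a1
type [0+:6] = (word>>0) & 0x3f = 33
kind [6+:3] = (word>>6) & 0x7 = 2  ←
lvl [9+:3] = (word>>9) & 0x7 = 0
state [12+:1] = (word>>12) & 0x1 = 0
mode [13+:2] = (word>>13) & 0x3 = 0
prio [15+:1] = (word>>15) & 0x1 = 0
kind signed 3b, MSB=0: value = 2

2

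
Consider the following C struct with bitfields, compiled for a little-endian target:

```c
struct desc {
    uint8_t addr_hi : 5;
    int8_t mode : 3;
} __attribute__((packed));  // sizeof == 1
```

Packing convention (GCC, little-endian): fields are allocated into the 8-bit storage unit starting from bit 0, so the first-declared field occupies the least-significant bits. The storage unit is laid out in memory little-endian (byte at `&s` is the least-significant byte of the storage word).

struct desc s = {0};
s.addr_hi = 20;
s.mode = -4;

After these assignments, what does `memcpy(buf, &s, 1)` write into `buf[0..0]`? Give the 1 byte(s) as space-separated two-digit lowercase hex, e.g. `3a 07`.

[0+:5] addr_hi=20 & 0x1f = 0x14; word=0x14
[5+:3] mode=-4 & 0x7 = 0x4; word=0x94
word = 0x94 → little-endian bytes:
  [0]=0x94

94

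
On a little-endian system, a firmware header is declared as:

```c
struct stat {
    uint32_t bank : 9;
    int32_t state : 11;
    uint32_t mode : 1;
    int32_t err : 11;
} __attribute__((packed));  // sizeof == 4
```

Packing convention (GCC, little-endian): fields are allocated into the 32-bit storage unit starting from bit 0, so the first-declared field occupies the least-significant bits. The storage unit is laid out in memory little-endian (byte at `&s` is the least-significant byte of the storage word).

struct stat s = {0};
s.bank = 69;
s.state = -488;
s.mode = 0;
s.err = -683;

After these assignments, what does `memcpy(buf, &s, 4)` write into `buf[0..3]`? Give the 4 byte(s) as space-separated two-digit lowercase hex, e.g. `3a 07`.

bank (9b) val=69 bits=0x45 at bit 0: 0x00000045
state (11b) val=-488 bits=0x618 at bit 9: 0x000c3045
mode (1b) val=0 bits=0x0 at bit 20: 0x000c3045
err (11b) val=-683 bits=0x555 at bit 21: 0xaaac3045
word = 0xaaac3045 → little-endian bytes:
  [0]=0x45  [1]=0x30  [2]=0xac  [3]=0xaa

45 30 ac aa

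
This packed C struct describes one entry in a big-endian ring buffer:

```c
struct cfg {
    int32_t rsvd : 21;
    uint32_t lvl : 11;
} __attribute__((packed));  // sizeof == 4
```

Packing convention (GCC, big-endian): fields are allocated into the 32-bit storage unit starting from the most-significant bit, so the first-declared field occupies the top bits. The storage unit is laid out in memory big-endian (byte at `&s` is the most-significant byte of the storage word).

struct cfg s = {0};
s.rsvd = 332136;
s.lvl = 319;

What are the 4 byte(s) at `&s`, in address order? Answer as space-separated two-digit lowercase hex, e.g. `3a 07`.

28 8b 41 3f

[11+:21] rsvd=332136 & 0x1fffff = 0x51168; word=0x288b4000
[0+:11] lvl=319 & 0x7ff = 0x13f; word=0x288b413f
word = 0x288b413f → big-endian bytes:
  [0]=0x28  [1]=0x8b  [2]=0x41  [3]=0x3f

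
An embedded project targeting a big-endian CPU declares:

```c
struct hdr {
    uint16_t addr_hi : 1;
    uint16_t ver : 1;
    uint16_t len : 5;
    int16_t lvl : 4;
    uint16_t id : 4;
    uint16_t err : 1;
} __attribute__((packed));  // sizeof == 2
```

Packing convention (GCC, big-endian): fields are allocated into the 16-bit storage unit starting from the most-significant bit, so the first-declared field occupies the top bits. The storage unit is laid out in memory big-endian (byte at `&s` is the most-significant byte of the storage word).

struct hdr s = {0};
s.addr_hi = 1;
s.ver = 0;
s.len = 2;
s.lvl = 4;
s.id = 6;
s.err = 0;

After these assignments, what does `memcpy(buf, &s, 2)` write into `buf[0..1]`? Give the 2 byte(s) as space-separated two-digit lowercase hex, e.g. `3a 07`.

84 8c

addr_hi:1 = 1 → 0x1 << 15 → word 0x8000
ver:1 = 0 → 0x0 << 14 → word 0x8000
len:5 = 2 → 0x2 << 9 → word 0x8400
lvl:4 = 4 → 0x4 << 5 → word 0x8480
id:4 = 6 → 0x6 << 1 → word 0x848c
err:1 = 0 → 0x0 << 0 → word 0x848c
word = 0x848c → big-endian bytes:
  [0]=0x84  [1]=0x8c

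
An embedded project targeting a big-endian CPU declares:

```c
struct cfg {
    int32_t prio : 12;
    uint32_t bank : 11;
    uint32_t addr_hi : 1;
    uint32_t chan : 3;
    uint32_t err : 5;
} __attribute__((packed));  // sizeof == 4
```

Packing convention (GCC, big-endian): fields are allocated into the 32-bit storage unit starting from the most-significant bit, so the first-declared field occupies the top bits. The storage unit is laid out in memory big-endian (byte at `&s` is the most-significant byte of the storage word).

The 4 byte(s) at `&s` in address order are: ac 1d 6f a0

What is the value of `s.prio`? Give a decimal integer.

[0]=0xac [1]=0x1d [2]=0x6f [3]=0xa0 (big-endian) → word 0xac1d6fa0
prio:12 @ bit 20 → (0xac1d6fa0>>20)&0xfff = 0xac1  ←
bank:11 @ bit 9 → (0xac1d6fa0>>9)&0x7ff = 0x6b7
addr_hi:1 @ bit 8 → (0xac1d6fa0>>8)&0x1 = 0x1
chan:3 @ bit 5 → (0xac1d6fa0>>5)&0x7 = 0x5
err:5 @ bit 0 → (0xac1d6fa0>>0)&0x1f = 0x0
prio signed 12b, MSB=1: 2753 - 4096 = -1343

-1343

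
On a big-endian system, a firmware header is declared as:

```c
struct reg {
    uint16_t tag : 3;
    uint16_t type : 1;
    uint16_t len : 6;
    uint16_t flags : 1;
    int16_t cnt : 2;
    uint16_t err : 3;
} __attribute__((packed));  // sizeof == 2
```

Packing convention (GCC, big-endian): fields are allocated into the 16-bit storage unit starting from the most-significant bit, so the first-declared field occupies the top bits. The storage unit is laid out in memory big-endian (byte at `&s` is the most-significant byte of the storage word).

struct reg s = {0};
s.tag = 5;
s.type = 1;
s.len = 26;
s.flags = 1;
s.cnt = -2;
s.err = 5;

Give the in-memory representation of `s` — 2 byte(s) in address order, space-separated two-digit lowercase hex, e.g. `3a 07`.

b6 b5

tag:3 = 5 → 0x5 << 13 → word 0xa000
type:1 = 1 → 0x1 << 12 → word 0xb000
len:6 = 26 → 0x1a << 6 → word 0xb680
flags:1 = 1 → 0x1 << 5 → word 0xb6a0
cnt:2 = -2 → 0x2 << 3 → word 0xb6b0
err:3 = 5 → 0x5 << 0 → word 0xb6b5
word = 0xb6b5 → big-endian bytes:
  [0]=0xb6  [1]=0xb5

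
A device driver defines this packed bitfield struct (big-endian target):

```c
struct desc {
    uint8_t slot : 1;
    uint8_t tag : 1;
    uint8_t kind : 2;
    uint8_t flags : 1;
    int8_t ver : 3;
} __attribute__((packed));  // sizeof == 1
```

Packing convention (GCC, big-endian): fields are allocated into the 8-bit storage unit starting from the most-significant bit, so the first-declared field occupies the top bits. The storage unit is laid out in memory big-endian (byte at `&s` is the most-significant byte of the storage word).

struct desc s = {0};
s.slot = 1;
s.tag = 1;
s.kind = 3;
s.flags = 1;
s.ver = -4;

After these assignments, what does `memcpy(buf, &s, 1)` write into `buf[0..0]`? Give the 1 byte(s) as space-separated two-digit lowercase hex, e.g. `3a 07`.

fc

slot (1b) val=1 bits=0x1 at bit 7: 0x80
tag (1b) val=1 bits=0x1 at bit 6: 0xc0
kind (2b) val=3 bits=0x3 at bit 4: 0xf0
flags (1b) val=1 bits=0x1 at bit 3: 0xf8
ver (3b) val=-4 bits=0x4 at bit 0: 0xfc
word = 0xfc → big-endian bytes:
  [0]=0xfc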